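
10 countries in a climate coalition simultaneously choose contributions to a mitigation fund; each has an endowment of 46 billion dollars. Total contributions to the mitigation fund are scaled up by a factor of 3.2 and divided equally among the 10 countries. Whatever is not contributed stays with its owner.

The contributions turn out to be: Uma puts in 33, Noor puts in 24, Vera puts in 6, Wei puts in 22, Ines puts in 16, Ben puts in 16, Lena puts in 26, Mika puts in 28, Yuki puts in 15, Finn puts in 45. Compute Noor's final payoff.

Total contributed: 33 + 24 + 6 + 22 + 16 + 16 + 26 + 28 + 15 + 45 = 231.
Each receives 3.2 × 231 / 10 = 73.92 from the mitigation fund.
Noor keeps 46 − 24 = 22, so Noor's payoff is 22 + 73.92 = 95.92.

95.92 billion dollars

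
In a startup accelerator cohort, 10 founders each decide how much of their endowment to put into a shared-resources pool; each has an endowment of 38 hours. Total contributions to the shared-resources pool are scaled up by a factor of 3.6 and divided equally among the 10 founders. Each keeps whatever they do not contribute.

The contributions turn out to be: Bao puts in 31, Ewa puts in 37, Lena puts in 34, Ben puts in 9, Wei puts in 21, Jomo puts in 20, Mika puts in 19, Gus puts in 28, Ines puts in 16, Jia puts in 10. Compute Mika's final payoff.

100.00 hours

Total contributed: 31 + 37 + 34 + 9 + 21 + 20 + 19 + 28 + 16 + 10 = 225.
Each receives 3.6 × 225 / 10 = 81.00 from the shared-resources pool.
Mika keeps 38 − 19 = 19, so Mika's payoff is 19 + 81.00 = 100.00.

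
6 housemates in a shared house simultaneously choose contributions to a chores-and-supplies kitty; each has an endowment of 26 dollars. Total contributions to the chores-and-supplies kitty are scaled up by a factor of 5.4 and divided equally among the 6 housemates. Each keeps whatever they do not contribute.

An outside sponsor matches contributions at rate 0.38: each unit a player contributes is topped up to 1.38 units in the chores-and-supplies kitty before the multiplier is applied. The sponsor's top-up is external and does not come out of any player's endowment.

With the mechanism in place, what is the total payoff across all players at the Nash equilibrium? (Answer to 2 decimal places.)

1162.51 dollars

With the mechanism, a contributed unit returns 5.4 × 1.38 / 6 = 1.2420 per unit of net cost to the contributor — now above 1 — so contributing fully is weakly dominant for every player.
So the Nash equilibrium is full contribution by all 6; the group earns 5.4 × 1.38 × 156 = 1162.51.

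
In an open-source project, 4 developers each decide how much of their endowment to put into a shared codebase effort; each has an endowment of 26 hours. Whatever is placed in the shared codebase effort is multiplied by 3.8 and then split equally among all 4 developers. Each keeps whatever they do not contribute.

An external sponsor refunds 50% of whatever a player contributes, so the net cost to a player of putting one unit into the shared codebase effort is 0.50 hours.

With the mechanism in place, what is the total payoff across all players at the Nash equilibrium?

The effective private return per unit is now (3.8/4) / 0.50 = 1.9000 > 1, so every player's dominant strategy flips to full contribution.
At the Nash equilibrium everyone contributes 26. Group total payoff = 4 × (26 × 0.50 + 3.8 × 26) = 447.20.

447.20 hours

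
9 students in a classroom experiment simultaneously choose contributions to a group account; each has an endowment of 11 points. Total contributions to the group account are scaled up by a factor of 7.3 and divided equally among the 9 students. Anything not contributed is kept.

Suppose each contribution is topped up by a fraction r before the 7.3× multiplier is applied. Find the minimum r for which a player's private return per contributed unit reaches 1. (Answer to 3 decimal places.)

With matching at rate r, one contributed unit becomes (1 + r) in the group account and returns 7.3 × (1 + r) / 9 to the contributor.
Setting this equal to 1: 1 + r = 9/7.3 = 1.2329.
So the minimum matching rate is r = 1.2329 − 1 = 0.233.

0.233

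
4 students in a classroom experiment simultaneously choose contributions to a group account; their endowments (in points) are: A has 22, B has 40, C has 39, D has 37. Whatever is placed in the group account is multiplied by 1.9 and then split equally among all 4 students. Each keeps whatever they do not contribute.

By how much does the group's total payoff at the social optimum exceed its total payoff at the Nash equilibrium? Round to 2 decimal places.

The private return per contributed unit is 1.9/4 = 0.4750 < 1 for every player regardless of endowment, so the Nash equilibrium is zero contribution and the group total is Σ E_j = 22 + 40 + 39 + 37 = 138.
Each contributed unit returns 1.900 to the group, so the social optimum is full contribution by everyone: group total = 1.900 × 138 = 262.20.
Efficiency loss = (1.900 − 1) × 138 = 124.20.

124.20 points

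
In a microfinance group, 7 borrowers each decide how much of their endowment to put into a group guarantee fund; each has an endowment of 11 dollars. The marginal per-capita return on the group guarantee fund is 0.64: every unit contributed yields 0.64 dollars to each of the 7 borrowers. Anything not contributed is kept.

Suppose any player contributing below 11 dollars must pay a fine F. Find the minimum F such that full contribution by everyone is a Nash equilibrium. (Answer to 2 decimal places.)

Given the others contribute fully, the best deviation is to contribute 0 (any partial contribution still incurs the fine and gives up units whose private return 0.64 is below 1).
Deviating from 11 to 0 saves 11 dollars but forfeits the deviator's share of the drop in the group guarantee fund: 0.64 × 11 = 7.04.
So the deviation gain is 11 − 7.04 = 3.96, and the fine must be at least 3.96 dollars to wipe it out.

3.96 dollars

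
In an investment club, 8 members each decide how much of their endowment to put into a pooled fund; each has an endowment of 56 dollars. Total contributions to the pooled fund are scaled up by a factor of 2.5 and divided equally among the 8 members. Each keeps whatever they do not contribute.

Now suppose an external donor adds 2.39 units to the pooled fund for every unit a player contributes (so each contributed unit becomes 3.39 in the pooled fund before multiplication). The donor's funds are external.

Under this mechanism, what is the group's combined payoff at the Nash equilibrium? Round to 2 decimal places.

3796.80 dollars

The effective private return per unit is now 2.5 × 3.39 / 8 = 1.0594 > 1, so every player's dominant strategy flips to full contribution.
At the Nash equilibrium everyone contributes 56. Group total payoff = 2.5 × 3.39 × 448 = 3796.80.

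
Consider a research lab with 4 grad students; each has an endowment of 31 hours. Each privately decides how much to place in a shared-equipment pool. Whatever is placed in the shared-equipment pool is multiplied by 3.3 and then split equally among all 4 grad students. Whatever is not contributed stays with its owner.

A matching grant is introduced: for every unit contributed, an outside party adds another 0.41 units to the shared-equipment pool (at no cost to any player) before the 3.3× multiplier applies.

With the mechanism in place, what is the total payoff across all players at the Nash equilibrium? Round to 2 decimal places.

The effective private return per unit is now 3.3 × 1.41 / 4 = 1.1633 > 1, so every player's dominant strategy flips to full contribution.
At the Nash equilibrium everyone contributes 31. Group total payoff = 3.3 × 1.41 × 124 = 576.97.

576.97 hours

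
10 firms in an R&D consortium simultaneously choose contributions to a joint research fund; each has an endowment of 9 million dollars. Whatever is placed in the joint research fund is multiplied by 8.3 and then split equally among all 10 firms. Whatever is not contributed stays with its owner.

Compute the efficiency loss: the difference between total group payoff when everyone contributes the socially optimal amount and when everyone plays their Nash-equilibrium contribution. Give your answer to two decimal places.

Each contributed unit returns 8.3/10 = 0.8300 to its contributor — below 1 — so contributing 0 is dominant for every player. At the Nash equilibrium everyone keeps their 9, and the group total is 10 × 9 = 90.
Each contributed unit returns 8.300 to the group as a whole (0.8300 to each of 10 players), which exceeds 1, so the social optimum is full contribution: group total = 8.300 × 90 = 747.00.
Efficiency loss = 747.00 − 90 = 657.00.

657.00 million dollars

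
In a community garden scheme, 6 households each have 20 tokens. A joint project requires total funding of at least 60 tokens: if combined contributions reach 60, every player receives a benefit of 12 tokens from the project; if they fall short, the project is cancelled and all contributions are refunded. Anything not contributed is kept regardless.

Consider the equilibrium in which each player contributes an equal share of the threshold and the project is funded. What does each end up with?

Equal share of the threshold: 60/6 = 10.
At this profile no one gains by cutting their contribution: any cut drops the total below 60, the project is cancelled, contributions are refunded, and the deviator ends with 20, which is less than 20 − 10 + 12 = 22. Contributing more than 10 just wastes the excess. So contributing exactly 10 is a best response.
Each player's payoff: 20 − 10 + 12 = 22.

22 tokens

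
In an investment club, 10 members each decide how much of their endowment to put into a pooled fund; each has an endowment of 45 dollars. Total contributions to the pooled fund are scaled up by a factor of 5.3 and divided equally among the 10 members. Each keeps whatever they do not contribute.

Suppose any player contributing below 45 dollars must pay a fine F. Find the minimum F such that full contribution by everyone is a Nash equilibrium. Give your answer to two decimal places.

Given the others contribute fully, the best deviation is to contribute 0 (any partial contribution still incurs the fine and gives up units whose private return 0.5300 is below 1).
Deviating from 45 to 0 saves 45 dollars but forfeits the deviator's share of the drop in the pooled fund: 5.3/10 × 45 = 23.85.
So the deviation gain is 45 − 23.85 = 21.15, and the fine must be at least 21.15 dollars to wipe it out.

21.15 dollars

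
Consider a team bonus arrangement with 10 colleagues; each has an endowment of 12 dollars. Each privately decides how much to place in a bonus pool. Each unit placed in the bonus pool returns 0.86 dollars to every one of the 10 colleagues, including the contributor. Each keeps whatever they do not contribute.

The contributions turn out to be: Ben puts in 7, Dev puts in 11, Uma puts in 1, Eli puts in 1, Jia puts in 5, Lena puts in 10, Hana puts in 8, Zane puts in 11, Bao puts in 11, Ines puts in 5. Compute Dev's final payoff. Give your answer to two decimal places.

61.20 dollars

Total contributed: 7 + 11 + 1 + 1 + 5 + 10 + 8 + 11 + 11 + 5 = 70.
Each receives 0.86 × 70 = 60.20 from the bonus pool.
Dev keeps 12 − 11 = 1, so Dev's payoff is 1 + 60.20 = 61.20.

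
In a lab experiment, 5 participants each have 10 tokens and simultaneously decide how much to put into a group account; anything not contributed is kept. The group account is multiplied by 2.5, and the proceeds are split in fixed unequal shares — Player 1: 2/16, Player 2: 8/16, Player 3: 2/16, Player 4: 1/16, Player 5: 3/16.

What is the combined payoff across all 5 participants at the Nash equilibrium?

65.00 tokens

A player with share s gets back 2.5·s per unit contributed, so full contribution is dominant for anyone with s > 1/2.5 = 0.4000 and zero contribution is dominant for anyone below.
Only Player 2 (8/16) clears that bar, contributing 10; the remaining 4 contribute 0. Total contributed: 10.
The group account pays out 2.5 × 10 = 25.00 in total (split across the unequal shares, but the aggregate is all that matters for the group sum).
The 4 free-riders keep 10 each, adding 40. Group total = 40 + 25.00 = 65.00.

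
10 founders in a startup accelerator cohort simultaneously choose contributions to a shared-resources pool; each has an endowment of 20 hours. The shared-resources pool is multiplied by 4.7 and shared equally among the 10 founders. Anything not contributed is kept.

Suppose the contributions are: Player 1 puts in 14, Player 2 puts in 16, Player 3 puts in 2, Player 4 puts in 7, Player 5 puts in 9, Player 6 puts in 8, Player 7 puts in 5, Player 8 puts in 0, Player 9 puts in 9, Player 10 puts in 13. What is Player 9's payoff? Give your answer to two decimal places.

50.01 hours

Total contributed: 14 + 16 + 2 + 7 + 9 + 8 + 5 + 0 + 9 + 13 = 83.
Each receives 4.7 × 83 / 10 = 39.01 from the shared-resources pool.
Player 9 keeps 20 − 9 = 11, so Player 9's payoff is 11 + 39.01 = 50.01.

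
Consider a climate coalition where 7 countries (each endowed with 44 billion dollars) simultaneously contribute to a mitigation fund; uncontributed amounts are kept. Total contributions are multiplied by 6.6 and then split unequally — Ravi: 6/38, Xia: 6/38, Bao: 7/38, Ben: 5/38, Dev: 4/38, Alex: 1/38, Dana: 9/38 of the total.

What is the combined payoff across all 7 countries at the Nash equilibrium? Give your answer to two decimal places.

For player j, contributing a unit is worthwhile iff 6.6 × (j's share) ≥ 1, i.e. iff j's share is at least 0.1515.
Ravi, Xia, Bao and Dana are above the threshold, contributing 44 each; the remaining 3 contribute 0. Total contributed: 176.
The mitigation fund pays out 6.6 × 176 = 1161.60 in total (split across the unequal shares, but the aggregate is all that matters for the group sum).
The 3 free-riders keep 44 each, adding 132. Group total = 132 + 1161.60 = 1293.60.

1293.60 billion dollars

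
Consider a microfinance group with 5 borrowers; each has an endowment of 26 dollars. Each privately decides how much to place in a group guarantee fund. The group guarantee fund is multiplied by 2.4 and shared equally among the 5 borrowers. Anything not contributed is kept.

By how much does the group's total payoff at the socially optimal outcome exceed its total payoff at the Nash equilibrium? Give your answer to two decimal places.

182.00 dollars

Each contributed unit returns 2.4/5 = 0.4800 to its contributor — below 1 — so contributing 0 is dominant for every player. At the Nash equilibrium everyone keeps their 26, and the group total is 5 × 26 = 130.
Each contributed unit returns 2.400 to the group as a whole (0.4800 to each of 5 players), which exceeds 1, so the social optimum is full contribution: group total = 2.400 × 130 = 312.00.
Efficiency loss = 312.00 − 130 = 182.00.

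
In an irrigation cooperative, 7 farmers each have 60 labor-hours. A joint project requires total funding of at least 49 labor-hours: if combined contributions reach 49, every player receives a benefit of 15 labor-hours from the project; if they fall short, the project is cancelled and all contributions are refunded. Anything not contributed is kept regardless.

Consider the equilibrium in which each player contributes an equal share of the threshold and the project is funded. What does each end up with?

68 labor-hours

Equal share of the threshold: 49/7 = 7.
At this profile no one gains by cutting their contribution: any cut drops the total below 49, the project is cancelled, contributions are refunded, and the deviator ends with 60, which is less than 60 − 7 + 15 = 68. Contributing more than 7 just wastes the excess. So contributing exactly 7 is a best response.
Each player's payoff: 60 − 7 + 15 = 68.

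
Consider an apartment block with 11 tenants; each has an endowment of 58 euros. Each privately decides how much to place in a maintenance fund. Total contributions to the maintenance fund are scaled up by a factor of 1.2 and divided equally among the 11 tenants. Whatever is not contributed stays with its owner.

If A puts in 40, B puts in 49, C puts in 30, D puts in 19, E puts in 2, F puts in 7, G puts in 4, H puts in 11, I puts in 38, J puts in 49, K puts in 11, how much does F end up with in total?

79.36 euros

Total contributed: 40 + 49 + 30 + 19 + 2 + 7 + 4 + 11 + 38 + 49 + 11 = 260.
Each receives 1.2 × 260 / 11 = 28.36 from the maintenance fund.
F keeps 58 − 7 = 51, so F's payoff is 51 + 28.36 = 79.36.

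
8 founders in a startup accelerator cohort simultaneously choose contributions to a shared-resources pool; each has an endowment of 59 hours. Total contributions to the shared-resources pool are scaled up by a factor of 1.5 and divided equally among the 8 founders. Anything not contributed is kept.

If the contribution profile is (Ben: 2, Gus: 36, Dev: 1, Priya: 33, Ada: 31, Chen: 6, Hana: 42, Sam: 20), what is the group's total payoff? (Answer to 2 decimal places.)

Total contributed: 2 + 36 + 1 + 33 + 31 + 6 + 42 + 20 = 171; total kept: 8 × 59 − 171 = 301.
The shared-resources pool pays out 1.5 × 171 = 256.50 in aggregate.
Group total = 301 + 256.50 = 557.50.

557.50 hours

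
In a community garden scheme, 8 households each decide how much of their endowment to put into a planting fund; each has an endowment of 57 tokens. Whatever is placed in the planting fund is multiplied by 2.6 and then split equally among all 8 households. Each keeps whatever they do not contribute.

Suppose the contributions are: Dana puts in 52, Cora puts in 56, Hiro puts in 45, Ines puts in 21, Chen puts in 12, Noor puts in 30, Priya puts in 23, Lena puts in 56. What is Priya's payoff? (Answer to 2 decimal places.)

Total contributed: 52 + 56 + 45 + 21 + 12 + 30 + 23 + 56 = 295.
Each receives 2.6 × 295 / 8 = 95.88 from the planting fund.
Priya keeps 57 − 23 = 34, so Priya's payoff is 34 + 95.88 = 129.88.

129.88 tokens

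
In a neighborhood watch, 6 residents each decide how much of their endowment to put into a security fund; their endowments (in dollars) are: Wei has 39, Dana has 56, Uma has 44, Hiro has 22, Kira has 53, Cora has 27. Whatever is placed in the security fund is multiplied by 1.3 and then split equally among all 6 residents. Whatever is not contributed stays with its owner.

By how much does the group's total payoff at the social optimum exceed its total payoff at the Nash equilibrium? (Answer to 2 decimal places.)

72.30 dollars

The private return per contributed unit is 1.3/6 = 0.2167 < 1 for every player regardless of endowment, so the Nash equilibrium is zero contribution and the group total is Σ E_j = 39 + 56 + 44 + 22 + 53 + 27 = 241.
Each contributed unit returns 1.300 to the group, so the social optimum is full contribution by everyone: group total = 1.300 × 241 = 313.30.
Efficiency loss = (1.300 − 1) × 241 = 72.30.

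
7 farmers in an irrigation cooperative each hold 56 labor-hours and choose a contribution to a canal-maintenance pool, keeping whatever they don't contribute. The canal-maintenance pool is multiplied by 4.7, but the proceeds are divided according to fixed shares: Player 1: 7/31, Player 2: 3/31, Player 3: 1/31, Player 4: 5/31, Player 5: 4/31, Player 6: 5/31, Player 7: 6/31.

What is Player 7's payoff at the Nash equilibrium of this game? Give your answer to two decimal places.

106.94 labor-hours

Player j's private return per contributed unit is 4.7 × (j's share). Contributing is weakly dominant for j when that share is at least 1/4.7 = 0.2128, and contributing 0 is dominant otherwise.
Only Player 1 (7/31) clears that bar, contributing 56; the remaining 6 contribute 0. Total contributed: 56.
Player 7 keeps 56 and receives 4.7 × 56 × 6/31 = 50.94 from the canal-maintenance pool, for a payoff of 106.94.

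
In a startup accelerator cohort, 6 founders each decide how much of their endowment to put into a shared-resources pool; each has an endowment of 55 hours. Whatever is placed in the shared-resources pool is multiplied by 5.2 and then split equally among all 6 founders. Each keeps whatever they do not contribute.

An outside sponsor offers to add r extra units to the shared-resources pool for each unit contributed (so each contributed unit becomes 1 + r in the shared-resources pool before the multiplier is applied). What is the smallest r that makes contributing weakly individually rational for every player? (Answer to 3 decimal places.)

0.154

With matching at rate r, one contributed unit becomes (1 + r) in the shared-resources pool and returns 5.2 × (1 + r) / 6 to the contributor.
Setting this equal to 1: 1 + r = 6/5.2 = 1.1538.
So the minimum matching rate is r = 1.1538 − 1 = 0.154.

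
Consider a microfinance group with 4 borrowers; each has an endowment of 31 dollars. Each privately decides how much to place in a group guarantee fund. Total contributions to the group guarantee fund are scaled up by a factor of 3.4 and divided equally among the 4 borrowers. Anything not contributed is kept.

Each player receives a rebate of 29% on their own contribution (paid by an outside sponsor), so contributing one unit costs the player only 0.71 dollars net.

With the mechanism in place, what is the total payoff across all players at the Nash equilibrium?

457.56 dollars

Under the mechanism each unit contributed yields (3.4/4) / 0.71 = 1.1972 back to its contributor per unit of net cost, which exceeds 1, making full contribution the dominant choice for everyone.
So the Nash equilibrium is full contribution by all 4; the group earns 4 × (31 × 0.29 + 3.4 × 31) = 457.56.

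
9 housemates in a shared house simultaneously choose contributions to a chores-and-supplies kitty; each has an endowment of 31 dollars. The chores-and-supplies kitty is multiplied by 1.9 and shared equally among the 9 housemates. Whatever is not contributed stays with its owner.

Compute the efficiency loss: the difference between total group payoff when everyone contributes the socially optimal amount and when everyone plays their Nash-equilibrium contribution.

Each contributed unit returns 1.9/9 = 0.2111 to its contributor — below 1 — so contributing 0 is dominant for every player. At the Nash equilibrium everyone keeps their 31, and the group total is 9 × 31 = 279.
Each contributed unit returns 1.900 to the group as a whole (0.2111 to each of 9 players), which exceeds 1, so the social optimum is full contribution: group total = 1.900 × 279 = 530.10.
Efficiency loss = 530.10 − 279 = 251.10.

251.10 dollars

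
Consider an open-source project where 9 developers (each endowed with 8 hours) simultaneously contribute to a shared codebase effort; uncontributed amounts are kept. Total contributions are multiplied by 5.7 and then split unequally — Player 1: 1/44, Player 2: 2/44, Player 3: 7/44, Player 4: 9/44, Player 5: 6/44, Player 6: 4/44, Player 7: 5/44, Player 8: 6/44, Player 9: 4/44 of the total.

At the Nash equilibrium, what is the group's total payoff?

For player j, contributing a unit is worthwhile iff 5.7 × (j's share) ≥ 1, i.e. iff j's share is at least 0.1754.
Only Player 4 (9/44) clears that bar, contributing 8; the remaining 8 contribute 0. Total contributed: 8.
The shared codebase effort pays out 5.7 × 8 = 45.60 in total (split across the unequal shares, but the aggregate is all that matters for the group sum).
The 8 free-riders keep 8 each, adding 64. Group total = 64 + 45.60 = 109.60.

109.60 hours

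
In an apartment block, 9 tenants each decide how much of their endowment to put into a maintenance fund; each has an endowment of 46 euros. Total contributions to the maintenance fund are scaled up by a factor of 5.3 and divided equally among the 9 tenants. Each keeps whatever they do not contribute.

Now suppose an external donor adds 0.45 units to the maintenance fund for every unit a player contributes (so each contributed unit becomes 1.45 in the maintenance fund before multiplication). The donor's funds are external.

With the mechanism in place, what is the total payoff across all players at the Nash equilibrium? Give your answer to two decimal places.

414.00 euros

The effective private return is 5.3 × 1.45 / 9 = 0.8539, which is still under 1, so the mechanism doesn't change anyone's dominant strategy: zero contribution.
At the Nash equilibrium no one contributes; group total payoff = 9 × 46 = 414.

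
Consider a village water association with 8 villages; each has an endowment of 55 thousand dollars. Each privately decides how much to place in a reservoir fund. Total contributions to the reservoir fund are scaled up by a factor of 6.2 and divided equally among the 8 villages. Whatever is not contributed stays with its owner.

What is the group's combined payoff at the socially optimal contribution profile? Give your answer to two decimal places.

2728.00 thousand dollars

Each contributed unit returns 6.200 to the group as a whole (0.7750 to each of 8 players), which exceeds 1, so the social optimum is full contribution: group total = 6.200 × 440 = 2728.00.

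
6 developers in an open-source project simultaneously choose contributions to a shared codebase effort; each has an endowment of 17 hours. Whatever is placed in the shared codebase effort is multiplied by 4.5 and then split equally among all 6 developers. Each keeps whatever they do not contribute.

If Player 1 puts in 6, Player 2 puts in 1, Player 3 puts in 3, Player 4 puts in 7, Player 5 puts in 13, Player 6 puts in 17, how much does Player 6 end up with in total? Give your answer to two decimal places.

Total contributed: 6 + 1 + 3 + 7 + 13 + 17 = 47.
Each receives 4.5 × 47 / 6 = 35.25 from the shared codebase effort.
Player 6 keeps 17 − 17 = 0, so Player 6's payoff is 0 + 35.25 = 35.25.

35.25 hours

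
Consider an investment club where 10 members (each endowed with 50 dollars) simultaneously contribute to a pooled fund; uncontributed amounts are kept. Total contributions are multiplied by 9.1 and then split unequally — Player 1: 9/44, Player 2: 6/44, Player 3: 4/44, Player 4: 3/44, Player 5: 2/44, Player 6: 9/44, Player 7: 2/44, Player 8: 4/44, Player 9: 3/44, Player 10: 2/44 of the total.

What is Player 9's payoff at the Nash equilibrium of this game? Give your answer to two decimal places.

143.07 dollars

Player j's private return per contributed unit is 9.1 × (j's share). Contributing is weakly dominant for j when that share is at least 1/9.1 = 0.1099, and contributing 0 is dominant otherwise.
Player 1, Player 2 and Player 6 are above the threshold, contributing 50 each; the remaining 7 contribute 0. Total contributed: 150.
Player 9 keeps 50 and receives 9.1 × 150 × 3/44 = 93.07 from the pooled fund, for a payoff of 143.07.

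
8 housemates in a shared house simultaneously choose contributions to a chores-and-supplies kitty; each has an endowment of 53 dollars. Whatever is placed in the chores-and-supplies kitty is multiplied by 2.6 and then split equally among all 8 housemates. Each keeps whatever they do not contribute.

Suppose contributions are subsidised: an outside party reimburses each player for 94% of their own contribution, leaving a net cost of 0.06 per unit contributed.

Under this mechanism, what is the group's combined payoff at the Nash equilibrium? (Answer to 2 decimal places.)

1500.96 dollars

With the mechanism, a contributed unit returns (2.6/8) / 0.06 = 5.4167 per unit of net cost to the contributor — now above 1 — so contributing fully is weakly dominant for every player.
So the Nash equilibrium is full contribution by all 8; the group earns 8 × (53 × 0.94 + 2.6 × 53) = 1500.96.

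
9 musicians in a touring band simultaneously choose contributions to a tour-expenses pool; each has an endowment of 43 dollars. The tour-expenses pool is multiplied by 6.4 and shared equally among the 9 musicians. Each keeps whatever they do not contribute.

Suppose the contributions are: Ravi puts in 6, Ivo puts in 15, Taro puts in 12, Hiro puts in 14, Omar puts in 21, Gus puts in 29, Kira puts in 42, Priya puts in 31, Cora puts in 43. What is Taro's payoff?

Total contributed: 6 + 15 + 12 + 14 + 21 + 29 + 42 + 31 + 43 = 213.
Each receives 6.4 × 213 / 9 = 151.47 from the tour-expenses pool.
Taro keeps 43 − 12 = 31, so Taro's payoff is 31 + 151.47 = 182.47.

182.47 dollars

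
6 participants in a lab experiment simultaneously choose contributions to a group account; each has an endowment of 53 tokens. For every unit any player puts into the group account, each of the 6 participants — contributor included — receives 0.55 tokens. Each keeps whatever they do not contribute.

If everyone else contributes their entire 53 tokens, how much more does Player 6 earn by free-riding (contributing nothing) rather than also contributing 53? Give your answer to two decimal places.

Switching from a contribution of 53 to 0 lets Player 6 keep an extra 53 tokens, but lowers the group account by 53, which costs Player 6 their own share of that drop: 0.55 × 53 = 29.15.
Net gain = 53 − 29.15 = 23.85. The private return per contributed unit (0.55) is below 1, so free-riding is indeed the best response regardless of what the others do.

23.85 tokens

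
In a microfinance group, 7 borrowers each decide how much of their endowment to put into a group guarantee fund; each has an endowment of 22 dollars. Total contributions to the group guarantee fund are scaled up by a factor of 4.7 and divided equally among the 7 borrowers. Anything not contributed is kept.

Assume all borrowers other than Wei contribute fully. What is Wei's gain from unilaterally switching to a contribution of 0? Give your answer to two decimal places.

Switching from a contribution of 22 to 0 lets Wei keep an extra 22 dollars, but lowers the group guarantee fund by 22, which costs Wei their own share of that drop: 4.7/7 × 22 = 14.77.
Net gain = 22 − 14.77 = 7.23. The private return per contributed unit (0.6714) is below 1, so free-riding is indeed the best response regardless of what the others do.

7.23 dollars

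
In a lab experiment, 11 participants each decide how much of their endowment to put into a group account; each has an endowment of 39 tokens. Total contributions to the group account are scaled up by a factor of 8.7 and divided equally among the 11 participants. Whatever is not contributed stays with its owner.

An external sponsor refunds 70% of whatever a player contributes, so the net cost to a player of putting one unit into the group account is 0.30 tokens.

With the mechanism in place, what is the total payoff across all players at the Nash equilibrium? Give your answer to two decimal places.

With the mechanism, a contributed unit returns (8.7/11) / 0.30 = 2.6364 per unit of net cost to the contributor — now above 1 — so contributing fully is weakly dominant for every player.
At the Nash equilibrium everyone contributes 39. Group total payoff = 11 × (39 × 0.70 + 8.7 × 39) = 4032.60.

4032.60 tokens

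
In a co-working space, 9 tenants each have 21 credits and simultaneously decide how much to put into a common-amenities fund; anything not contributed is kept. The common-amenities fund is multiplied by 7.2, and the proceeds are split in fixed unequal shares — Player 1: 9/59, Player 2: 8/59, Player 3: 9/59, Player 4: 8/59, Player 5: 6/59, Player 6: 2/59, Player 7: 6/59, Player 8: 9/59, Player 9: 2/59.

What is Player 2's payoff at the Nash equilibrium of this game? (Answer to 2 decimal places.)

Player j's private return per contributed unit is 7.2 × (j's share). Contributing is weakly dominant for j when that share is at least 1/7.2 = 0.1389, and contributing 0 is dominant otherwise.
The shares above 0.1389 belong to Player 1, Player 3 and Player 8, contributing 21 each; the remaining 6 contribute 0. Total contributed: 63.
Player 2 keeps 21 and receives 7.2 × 63 × 8/59 = 61.51 from the common-amenities fund, for a payoff of 82.51.

82.51 credits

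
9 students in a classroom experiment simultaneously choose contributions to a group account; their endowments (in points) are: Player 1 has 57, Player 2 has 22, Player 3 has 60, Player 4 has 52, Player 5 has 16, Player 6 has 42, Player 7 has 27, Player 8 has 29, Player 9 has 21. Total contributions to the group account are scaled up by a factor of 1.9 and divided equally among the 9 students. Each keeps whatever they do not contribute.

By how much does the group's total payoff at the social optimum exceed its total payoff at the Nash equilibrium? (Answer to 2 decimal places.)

293.40 points

The private return per contributed unit is 1.9/9 = 0.2111 < 1 for every player regardless of endowment, so the Nash equilibrium is zero contribution and the group total is Σ E_j = 57 + 22 + 60 + 52 + 16 + 42 + 27 + 29 + 21 = 326.
Each contributed unit returns 1.900 to the group, so the social optimum is full contribution by everyone: group total = 1.900 × 326 = 619.40.
Efficiency loss = (1.900 − 1) × 326 = 293.40.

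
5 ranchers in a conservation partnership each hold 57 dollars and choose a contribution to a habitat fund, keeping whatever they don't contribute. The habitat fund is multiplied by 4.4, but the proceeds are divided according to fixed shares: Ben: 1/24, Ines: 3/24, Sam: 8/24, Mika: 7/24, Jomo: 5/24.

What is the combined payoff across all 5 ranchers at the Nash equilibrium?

Each unit j contributes comes back to j as 4.4 × (j's share), so j prefers to contribute only if that share exceeds 1/4.4 = 0.2273; otherwise keeping the unit dominates.
Sam and Mika are above the threshold, contributing 57 each; the remaining 3 contribute 0. Total contributed: 114.
The habitat fund pays out 4.4 × 114 = 501.60 in total (split across the unequal shares, but the aggregate is all that matters for the group sum).
The 3 free-riders keep 57 each, adding 171. Group total = 171 + 501.60 = 672.60.

672.60 dollars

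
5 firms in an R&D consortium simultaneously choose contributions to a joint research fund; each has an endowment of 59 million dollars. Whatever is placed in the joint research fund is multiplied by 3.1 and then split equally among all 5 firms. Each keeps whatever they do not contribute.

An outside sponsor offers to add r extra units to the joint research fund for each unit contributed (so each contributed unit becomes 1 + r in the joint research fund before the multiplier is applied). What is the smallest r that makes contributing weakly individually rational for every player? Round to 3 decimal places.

With matching at rate r, one contributed unit becomes (1 + r) in the joint research fund and returns 3.1 × (1 + r) / 5 to the contributor.
Setting this equal to 1: 1 + r = 5/3.1 = 1.6129.
So the minimum matching rate is r = 1.6129 − 1 = 0.613.

0.613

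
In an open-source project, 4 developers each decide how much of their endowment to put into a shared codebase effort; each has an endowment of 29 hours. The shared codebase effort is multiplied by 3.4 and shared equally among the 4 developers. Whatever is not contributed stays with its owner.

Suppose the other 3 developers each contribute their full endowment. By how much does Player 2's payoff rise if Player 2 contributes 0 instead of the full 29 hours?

Switching from a contribution of 29 to 0 lets Player 2 keep an extra 29 hours, but lowers the shared codebase effort by 29, which costs Player 2 their own share of that drop: 3.4/4 × 29 = 24.65.
Net gain = 29 − 24.65 = 4.35. The private return per contributed unit (0.8500) is below 1, so free-riding is indeed the best response regardless of what the others do.

4.35 hours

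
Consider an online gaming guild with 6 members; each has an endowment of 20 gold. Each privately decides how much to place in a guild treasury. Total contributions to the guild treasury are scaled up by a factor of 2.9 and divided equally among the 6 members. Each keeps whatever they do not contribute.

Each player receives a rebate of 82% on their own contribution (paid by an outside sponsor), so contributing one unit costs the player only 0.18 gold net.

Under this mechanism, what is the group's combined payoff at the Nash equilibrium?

446.40 gold

The effective private return per unit is now (2.9/6) / 0.18 = 2.6852 > 1, so every player's dominant strategy flips to full contribution.
At the Nash equilibrium everyone contributes 20. Group total payoff = 6 × (20 × 0.82 + 2.9 × 20) = 446.40.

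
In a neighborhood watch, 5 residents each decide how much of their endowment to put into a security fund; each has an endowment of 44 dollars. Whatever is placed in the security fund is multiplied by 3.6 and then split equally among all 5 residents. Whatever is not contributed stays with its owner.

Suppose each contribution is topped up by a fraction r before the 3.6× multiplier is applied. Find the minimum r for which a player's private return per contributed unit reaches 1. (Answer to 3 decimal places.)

With matching at rate r, one contributed unit becomes (1 + r) in the security fund and returns 3.6 × (1 + r) / 5 to the contributor.
Setting this equal to 1: 1 + r = 5/3.6 = 1.3889.
So the minimum matching rate is r = 1.3889 − 1 = 0.389.

0.389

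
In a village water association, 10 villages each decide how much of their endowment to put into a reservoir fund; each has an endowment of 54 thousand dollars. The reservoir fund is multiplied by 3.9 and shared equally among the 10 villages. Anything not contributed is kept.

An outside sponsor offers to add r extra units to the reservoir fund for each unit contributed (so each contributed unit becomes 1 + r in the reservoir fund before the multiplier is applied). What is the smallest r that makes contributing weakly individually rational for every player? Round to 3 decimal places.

1.564

With matching at rate r, one contributed unit becomes (1 + r) in the reservoir fund and returns 3.9 × (1 + r) / 10 to the contributor.
Setting this equal to 1: 1 + r = 10/3.9 = 2.5641.
So the minimum matching rate is r = 2.5641 − 1 = 1.564.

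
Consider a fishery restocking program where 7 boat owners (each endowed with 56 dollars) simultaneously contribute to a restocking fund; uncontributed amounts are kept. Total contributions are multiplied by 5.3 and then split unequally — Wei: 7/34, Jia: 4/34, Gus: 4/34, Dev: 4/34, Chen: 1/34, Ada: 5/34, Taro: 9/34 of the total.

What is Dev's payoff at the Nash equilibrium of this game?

125.84 dollars

Each unit j contributes comes back to j as 5.3 × (j's share), so j prefers to contribute only if that share exceeds 1/5.3 = 0.1887; otherwise keeping the unit dominates.
Wei and Taro clear that bar, contributing 56 each; the remaining 5 contribute 0. Total contributed: 112.
Dev keeps 56 and receives 5.3 × 112 × 4/34 = 69.84 from the restocking fund, for a payoff of 125.84.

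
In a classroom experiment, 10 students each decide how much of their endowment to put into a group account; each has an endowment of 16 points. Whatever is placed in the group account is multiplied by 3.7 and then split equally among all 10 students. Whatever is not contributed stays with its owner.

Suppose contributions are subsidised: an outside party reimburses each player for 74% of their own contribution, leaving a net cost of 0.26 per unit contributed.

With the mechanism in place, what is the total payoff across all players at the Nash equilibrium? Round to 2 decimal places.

710.40 points

The effective private return per unit is now (3.7/10) / 0.26 = 1.4231 > 1, so every player's dominant strategy flips to full contribution.
So the Nash equilibrium is full contribution by all 10; the group earns 10 × (16 × 0.74 + 3.7 × 16) = 710.40.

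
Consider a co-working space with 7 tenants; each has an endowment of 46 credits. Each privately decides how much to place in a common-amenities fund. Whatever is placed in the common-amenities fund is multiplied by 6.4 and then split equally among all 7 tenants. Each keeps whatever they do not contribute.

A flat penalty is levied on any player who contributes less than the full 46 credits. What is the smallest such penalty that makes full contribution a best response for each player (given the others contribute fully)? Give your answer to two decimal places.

3.94 credits

Given the others contribute fully, the best deviation is to contribute 0 (any partial contribution still incurs the fine and gives up units whose private return 0.9143 is below 1).
Deviating from 46 to 0 saves 46 credits but forfeits the deviator's share of the drop in the common-amenities fund: 6.4/7 × 46 = 42.06.
So the deviation gain is 46 − 42.06 = 3.94, and the fine must be at least 3.94 credits to wipe it out.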